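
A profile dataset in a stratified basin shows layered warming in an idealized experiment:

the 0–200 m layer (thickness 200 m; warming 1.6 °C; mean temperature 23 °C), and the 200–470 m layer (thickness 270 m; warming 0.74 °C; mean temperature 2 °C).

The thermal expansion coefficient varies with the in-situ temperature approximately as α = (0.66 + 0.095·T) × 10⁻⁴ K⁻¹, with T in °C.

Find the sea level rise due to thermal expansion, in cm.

Δh = 10.8 cm

Layer 1: α = (0.66 + 0.095×23)×10⁻⁴ = 2.845×10⁻⁴ K⁻¹
Layer 2: α = (0.66 + 0.095×2)×10⁻⁴ = 0.85×10⁻⁴ K⁻¹
Layer 1: 200 × 2.845×10⁻⁴ × 1.6 = 0.09104 m
200–470 m: 0.85×10⁻⁴ × 270 × 0.74 = 0.016983 m
Δh = 0.09104 + 0.016983 = 0.108023 m ≈ 10.8 cm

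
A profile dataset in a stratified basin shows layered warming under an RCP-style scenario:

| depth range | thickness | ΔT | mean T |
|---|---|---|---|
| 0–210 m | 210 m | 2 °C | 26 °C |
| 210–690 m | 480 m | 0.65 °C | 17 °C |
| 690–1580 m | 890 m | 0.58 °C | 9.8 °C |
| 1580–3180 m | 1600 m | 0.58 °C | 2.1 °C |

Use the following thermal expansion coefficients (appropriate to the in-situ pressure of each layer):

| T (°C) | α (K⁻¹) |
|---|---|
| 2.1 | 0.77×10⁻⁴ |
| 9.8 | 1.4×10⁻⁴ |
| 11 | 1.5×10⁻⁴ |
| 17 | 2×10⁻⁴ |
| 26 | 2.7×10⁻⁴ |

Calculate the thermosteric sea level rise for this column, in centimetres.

about 32 cm

Layer 1 at 26 °C → α = 2.7×10⁻⁴ K⁻¹
Layer 2 at 17 °C → α = 2×10⁻⁴ K⁻¹
Layer 3 at 9.8 °C → α = 1.4×10⁻⁴ K⁻¹
Layer 4 at 2.1 °C → α = 0.77×10⁻⁴ K⁻¹
0–210 m: 210 × 2.7×10⁻⁴ × 2 = 0.11340 m
2×10⁻⁴ × 0.65 × 480 = 0.06240 m
Layer 3: 890 × 0.58 × 1.4×10⁻⁴ = 0.072268 m
Layer 4: 1600 × 0.77×10⁻⁴ × 0.58 = 0.071456 m
Δh = 0.11340 + 0.06240 + 0.072268 + 0.071456 = 0.319524 m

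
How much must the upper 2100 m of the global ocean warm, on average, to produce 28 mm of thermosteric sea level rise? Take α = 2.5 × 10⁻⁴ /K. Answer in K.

ΔT ≈ 0.0533 K

ΔT = Δh/(αH) = 0.028 / (2.5×10⁻⁴ × 2100) ≈ 0.05333 K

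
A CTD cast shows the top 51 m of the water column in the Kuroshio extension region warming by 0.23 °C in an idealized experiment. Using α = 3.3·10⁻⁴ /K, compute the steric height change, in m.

about 0.00387 m

Δh = αΔT·H = 3.3×10⁻⁴ × 0.23 × 51 = 0.0038709 m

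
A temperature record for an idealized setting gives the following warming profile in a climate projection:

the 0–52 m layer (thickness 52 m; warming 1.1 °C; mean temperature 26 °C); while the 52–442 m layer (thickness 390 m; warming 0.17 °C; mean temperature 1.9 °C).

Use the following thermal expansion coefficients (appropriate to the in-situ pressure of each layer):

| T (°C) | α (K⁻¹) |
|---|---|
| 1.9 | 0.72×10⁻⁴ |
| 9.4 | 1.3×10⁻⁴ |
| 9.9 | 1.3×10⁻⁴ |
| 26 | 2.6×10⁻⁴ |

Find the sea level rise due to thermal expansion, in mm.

Layer 1 at 26 °C → α = 2.6×10⁻⁴ K⁻¹
Layer 2 at 1.9 °C → α = 0.72×10⁻⁴ K⁻¹
Layer 1: 1.1 × 2.6×10⁻⁴ × 52 = 0.014872 m
Layer 2: 0.17 × 390 × 0.72×10⁻⁴ = 0.0047736 m
Δh = 0.014872 + 0.0047736 = 0.0196456 m ≈ 19.6 mm

19.6 mm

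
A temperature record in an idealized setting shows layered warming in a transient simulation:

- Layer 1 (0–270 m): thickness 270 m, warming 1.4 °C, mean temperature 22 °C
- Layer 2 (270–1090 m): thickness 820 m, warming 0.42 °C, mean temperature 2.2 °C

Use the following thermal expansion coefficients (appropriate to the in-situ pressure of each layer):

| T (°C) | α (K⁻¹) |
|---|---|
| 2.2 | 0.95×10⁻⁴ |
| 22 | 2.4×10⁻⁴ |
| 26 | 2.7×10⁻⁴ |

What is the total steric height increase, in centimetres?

Layer 1 at 22 °C → α = 2.4×10⁻⁴ K⁻¹
Layer 2 at 2.2 °C → α = 0.95×10⁻⁴ K⁻¹
Layer 1: 270 × 2.4×10⁻⁴ × 1.4 = 0.09072 m
270–1090 m: 820 × 0.95×10⁻⁴ × 0.42 = 0.032718 m
Δh = 0.09072 + 0.032718 = 0.123438 m ≈ 12.3 cm

12.3 cm of thermosteric rise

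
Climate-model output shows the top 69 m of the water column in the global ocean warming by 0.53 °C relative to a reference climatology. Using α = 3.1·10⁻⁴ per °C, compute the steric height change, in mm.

Δh = αΔT·H = 3.1×10⁻⁴ × 0.53 × 69 = 0.0113367 m

Δh = 11.3 mm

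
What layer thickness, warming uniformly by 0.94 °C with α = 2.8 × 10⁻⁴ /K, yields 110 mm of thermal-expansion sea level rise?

418 m

H = Δh/(αΔT) = 0.11 / (2.8×10⁻⁴ × 0.94) ≈ 417.9 m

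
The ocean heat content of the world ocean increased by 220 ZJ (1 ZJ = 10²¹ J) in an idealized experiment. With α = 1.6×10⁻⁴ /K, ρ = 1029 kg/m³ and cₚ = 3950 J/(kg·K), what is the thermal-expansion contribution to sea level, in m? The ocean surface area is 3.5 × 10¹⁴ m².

Per unit area: Q = 220×10²¹ / (3.5×10¹⁴) ≈ 6.286×10⁸ J/m²
Δh = αQ/(ρcₚ) = 1.6×10⁻⁴ × 6.286×10⁸ / (1029 × 3950) ≈ 0.024745 m

0.0247 m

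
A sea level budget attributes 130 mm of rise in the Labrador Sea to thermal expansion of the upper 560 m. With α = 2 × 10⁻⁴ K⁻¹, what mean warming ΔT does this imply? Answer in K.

ΔT = Δh/(αH) = 0.13 / (2×10⁻⁴ × 560) ≈ 1.161 K

about 1.16 K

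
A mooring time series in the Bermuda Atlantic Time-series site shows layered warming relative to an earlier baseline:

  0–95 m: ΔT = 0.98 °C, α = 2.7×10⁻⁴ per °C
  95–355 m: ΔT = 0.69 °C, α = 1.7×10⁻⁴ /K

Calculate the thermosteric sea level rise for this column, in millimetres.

Δh = 55.6 mm

0.98 × 95 × 2.7×10⁻⁴ = 0.025137 m
Layer 2: 0.69 × 260 × 1.7×10⁻⁴ = 0.030498 m
Δh = 0.025137 + 0.030498 = 0.055635 m ≈ 55.6 mm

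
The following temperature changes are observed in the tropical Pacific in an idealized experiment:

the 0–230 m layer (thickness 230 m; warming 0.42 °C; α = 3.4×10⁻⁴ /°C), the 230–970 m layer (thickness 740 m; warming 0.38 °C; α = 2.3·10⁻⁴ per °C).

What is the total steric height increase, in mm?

Δh ≈ 97.5 mm

Layer 1: 0.42 × 230 × 3.4×10⁻⁴ = 0.032844 m
230–970 m: 2.3×10⁻⁴ × 0.38 × 740 = 0.064676 m
Δh = 0.032844 + 0.064676 = 0.09752 m ≈ 97.5 mm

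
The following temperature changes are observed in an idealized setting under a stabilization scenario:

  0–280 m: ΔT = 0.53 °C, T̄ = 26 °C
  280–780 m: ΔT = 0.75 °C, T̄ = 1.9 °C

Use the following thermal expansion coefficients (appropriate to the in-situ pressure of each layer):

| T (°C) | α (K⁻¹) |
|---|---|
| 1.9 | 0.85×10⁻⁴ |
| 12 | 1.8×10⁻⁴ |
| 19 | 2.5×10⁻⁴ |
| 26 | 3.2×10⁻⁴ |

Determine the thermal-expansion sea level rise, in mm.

79.4 mm of thermosteric rise

Layer 1 at 26 °C → α = 3.2×10⁻⁴ K⁻¹
Layer 2 at 1.9 °C → α = 0.85×10⁻⁴ K⁻¹
0.53 × 3.2×10⁻⁴ × 280 = 0.047488 m
0.75 × 500 × 0.85×10⁻⁴ = 0.031875 m
Δh = 0.047488 + 0.031875 = 0.079363 m ≈ 79.4 mm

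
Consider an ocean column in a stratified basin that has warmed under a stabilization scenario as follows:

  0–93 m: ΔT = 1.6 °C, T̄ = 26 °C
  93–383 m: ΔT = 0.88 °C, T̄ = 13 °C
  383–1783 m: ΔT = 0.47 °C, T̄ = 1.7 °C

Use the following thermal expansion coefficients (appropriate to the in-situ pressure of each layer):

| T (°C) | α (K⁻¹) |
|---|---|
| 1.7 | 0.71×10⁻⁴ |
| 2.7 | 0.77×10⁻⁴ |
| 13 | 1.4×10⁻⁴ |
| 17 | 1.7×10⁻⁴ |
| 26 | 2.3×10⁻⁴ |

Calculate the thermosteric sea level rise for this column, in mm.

Δh = 117 mm

Layer 1 at 26 °C → α = 2.3×10⁻⁴ K⁻¹
Layer 2 at 13 °C → α = 1.4×10⁻⁴ K⁻¹
Layer 3 at 1.7 °C → α = 0.71×10⁻⁴ K⁻¹
2.3×10⁻⁴ × 93 × 1.6 = 0.034224 m
0.88 × 1.4×10⁻⁴ × 290 = 0.035728 m
0.71×10⁻⁴ × 0.47 × 1400 = 0.046718 m
Δh = 0.034224 + 0.035728 + 0.046718 = 0.11667 m ≈ 117 mm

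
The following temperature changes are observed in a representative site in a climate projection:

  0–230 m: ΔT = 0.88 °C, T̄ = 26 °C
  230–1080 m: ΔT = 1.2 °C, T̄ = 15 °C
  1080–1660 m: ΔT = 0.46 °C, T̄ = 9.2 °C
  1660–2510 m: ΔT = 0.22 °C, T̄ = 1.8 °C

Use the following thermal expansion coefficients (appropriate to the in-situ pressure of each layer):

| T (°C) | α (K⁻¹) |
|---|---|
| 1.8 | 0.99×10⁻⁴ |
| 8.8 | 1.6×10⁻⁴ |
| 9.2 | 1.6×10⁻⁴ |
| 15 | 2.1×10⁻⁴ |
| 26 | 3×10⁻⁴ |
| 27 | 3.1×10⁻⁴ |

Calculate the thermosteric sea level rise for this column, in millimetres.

Δh = 336 mm

Layer 1 at 26 °C → α = 3×10⁻⁴ K⁻¹
Layer 2 at 15 °C → α = 2.1×10⁻⁴ K⁻¹
Layer 3 at 9.2 °C → α = 1.6×10⁻⁴ K⁻¹
Layer 4 at 1.8 °C → α = 0.99×10⁻⁴ K⁻¹
0–230 m: 0.88 × 3×10⁻⁴ × 230 = 0.06072 m
850 × 1.2 × 2.1×10⁻⁴ = 0.21420 m
0.46 × 580 × 1.6×10⁻⁴ = 0.042688 m
Layer 4: 0.22 × 0.99×10⁻⁴ × 850 = 0.018513 m
Δh = 0.06072 + 0.21420 + 0.042688 + 0.018513 = 0.336121 m ≈ 336 mm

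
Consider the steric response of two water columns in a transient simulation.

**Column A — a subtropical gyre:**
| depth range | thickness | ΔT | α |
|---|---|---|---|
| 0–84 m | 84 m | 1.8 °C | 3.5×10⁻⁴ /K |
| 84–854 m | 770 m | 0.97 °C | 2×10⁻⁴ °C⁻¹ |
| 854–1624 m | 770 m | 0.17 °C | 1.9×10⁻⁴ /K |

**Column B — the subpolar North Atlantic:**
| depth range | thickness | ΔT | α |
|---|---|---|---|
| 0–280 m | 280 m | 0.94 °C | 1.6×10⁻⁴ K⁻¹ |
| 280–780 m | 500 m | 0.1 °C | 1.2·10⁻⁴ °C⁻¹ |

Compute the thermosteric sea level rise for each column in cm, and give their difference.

A: 23 cm; B: 4.8 cm; difference 18 cm

A Layer 1: 3.5×10⁻⁴ × 84 × 1.8 = 0.05292 m
A 2×10⁻⁴ × 770 × 0.97 = 0.14938 m
A 854–1624 m: 770 × 0.17 × 1.9×10⁻⁴ = 0.024871 m
A total: 0.227171 m
B 0–280 m: 280 × 1.6×10⁻⁴ × 0.94 = 0.042112 m
B 0.1 × 1.2×10⁻⁴ × 500 = 0.00600 m
B total: 0.048112 m
Difference: 0.227171 − 0.048112 = 0.179059 m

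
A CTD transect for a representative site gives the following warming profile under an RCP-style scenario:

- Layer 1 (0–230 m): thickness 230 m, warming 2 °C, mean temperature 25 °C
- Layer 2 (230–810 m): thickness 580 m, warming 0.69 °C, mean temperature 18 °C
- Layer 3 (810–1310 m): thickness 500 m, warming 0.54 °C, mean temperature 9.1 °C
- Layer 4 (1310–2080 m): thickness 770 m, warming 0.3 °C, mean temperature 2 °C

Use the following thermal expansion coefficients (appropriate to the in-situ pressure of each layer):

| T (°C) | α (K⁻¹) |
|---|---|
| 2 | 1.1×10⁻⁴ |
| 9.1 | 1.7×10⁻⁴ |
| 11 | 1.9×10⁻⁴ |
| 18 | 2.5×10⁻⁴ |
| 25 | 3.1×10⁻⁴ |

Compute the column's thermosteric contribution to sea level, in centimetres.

Layer 1 at 25 °C → α = 3.1×10⁻⁴ K⁻¹
Layer 2 at 18 °C → α = 2.5×10⁻⁴ K⁻¹
Layer 3 at 9.1 °C → α = 1.7×10⁻⁴ K⁻¹
Layer 4 at 2 °C → α = 1.1×10⁻⁴ K⁻¹
2 × 3.1×10⁻⁴ × 230 = 0.14260 m
230–810 m: 580 × 0.69 × 2.5×10⁻⁴ = 0.10005 m
810–1310 m: 500 × 0.54 × 1.7×10⁻⁴ = 0.04590 m
Layer 4: 770 × 0.3 × 1.1×10⁻⁴ = 0.02541 m
Δh = 0.14260 + 0.10005 + 0.04590 + 0.02541 = 0.31396 m ≈ 31 cm

about 31 cm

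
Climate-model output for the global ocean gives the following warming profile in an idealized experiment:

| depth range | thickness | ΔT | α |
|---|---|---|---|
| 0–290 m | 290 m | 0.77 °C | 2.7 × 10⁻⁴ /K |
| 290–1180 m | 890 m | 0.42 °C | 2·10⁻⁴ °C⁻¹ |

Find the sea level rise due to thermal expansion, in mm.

135 mm

Layer 1: 0.77 × 290 × 2.7×10⁻⁴ = 0.060291 m
Layer 2: 0.42 × 890 × 2×10⁻⁴ = 0.07476 m
Δh = 0.060291 + 0.07476 = 0.135051 m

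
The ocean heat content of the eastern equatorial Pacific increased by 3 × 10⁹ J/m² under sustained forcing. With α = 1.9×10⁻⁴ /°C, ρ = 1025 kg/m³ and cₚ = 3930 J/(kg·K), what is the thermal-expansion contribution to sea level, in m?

Δh = αQ/(ρcₚ) = 1.9×10⁻⁴ × 3×10⁹ / (1025 × 3930) ≈ 0.14150 m

0.142 m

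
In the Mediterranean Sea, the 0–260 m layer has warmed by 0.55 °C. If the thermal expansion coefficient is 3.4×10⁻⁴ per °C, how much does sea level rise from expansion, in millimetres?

about 48.6 mm

Δh = αΔT·H = 3.4×10⁻⁴ × 0.55 × 260 = 0.04862 m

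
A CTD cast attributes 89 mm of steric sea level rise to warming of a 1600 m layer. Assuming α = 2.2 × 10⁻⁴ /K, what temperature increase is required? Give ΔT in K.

0.253 K

ΔT = Δh/(αH) = 0.089 / (2.2×10⁻⁴ × 1600) ≈ 0.2528 K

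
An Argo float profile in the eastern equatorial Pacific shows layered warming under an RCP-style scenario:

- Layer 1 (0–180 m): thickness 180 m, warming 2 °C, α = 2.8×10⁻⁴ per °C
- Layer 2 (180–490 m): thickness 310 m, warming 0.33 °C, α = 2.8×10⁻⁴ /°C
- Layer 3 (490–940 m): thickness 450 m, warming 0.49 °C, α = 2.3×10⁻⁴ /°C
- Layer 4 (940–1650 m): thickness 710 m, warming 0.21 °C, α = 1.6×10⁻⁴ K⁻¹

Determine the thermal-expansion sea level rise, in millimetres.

204 mm of thermosteric rise

0–180 m: 2.8×10⁻⁴ × 180 × 2 = 0.10080 m
Layer 2: 2.8×10⁻⁴ × 310 × 0.33 = 0.028644 m
490–940 m: 0.49 × 450 × 2.3×10⁻⁴ = 0.050715 m
1.6×10⁻⁴ × 710 × 0.21 = 0.023856 m
Δh = 0.10080 + 0.028644 + 0.050715 + 0.023856 = 0.204015 m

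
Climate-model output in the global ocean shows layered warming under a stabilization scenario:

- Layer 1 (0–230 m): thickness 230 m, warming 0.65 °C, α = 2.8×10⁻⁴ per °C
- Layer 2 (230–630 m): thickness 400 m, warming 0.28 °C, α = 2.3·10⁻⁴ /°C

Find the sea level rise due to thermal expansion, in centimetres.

0.65 × 230 × 2.8×10⁻⁴ = 0.04186 m
2.3×10⁻⁴ × 0.28 × 400 = 0.02576 m
Δh = 0.04186 + 0.02576 = 0.06762 m ≈ 6.76 cm

6.76 cm of thermosteric rise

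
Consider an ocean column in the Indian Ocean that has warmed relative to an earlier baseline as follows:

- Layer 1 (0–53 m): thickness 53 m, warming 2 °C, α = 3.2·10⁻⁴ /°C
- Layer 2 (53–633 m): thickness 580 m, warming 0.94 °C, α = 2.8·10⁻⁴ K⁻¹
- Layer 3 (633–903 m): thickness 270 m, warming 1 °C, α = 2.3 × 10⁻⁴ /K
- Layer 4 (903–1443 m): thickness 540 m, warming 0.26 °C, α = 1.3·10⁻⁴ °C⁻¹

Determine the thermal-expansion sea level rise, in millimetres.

267 mm of thermosteric rise

Layer 1: 3.2×10⁻⁴ × 2 × 53 = 0.03392 m
Layer 2: 580 × 0.94 × 2.8×10⁻⁴ = 0.152656 m
633–903 m: 1 × 270 × 2.3×10⁻⁴ = 0.06210 m
0.26 × 1.3×10⁻⁴ × 540 = 0.018252 m
Δh = 0.03392 + 0.152656 + 0.06210 + 0.018252 = 0.266928 m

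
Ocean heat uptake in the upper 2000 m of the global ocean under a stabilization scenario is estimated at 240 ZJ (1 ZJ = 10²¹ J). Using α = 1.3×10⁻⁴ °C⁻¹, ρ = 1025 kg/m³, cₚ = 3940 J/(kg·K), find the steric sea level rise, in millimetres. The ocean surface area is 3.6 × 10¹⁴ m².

21.5 mm of thermosteric rise

Per unit area: Q = 240×10²¹ / (3.6×10¹⁴) ≈ 6.667×10⁸ J/m²
Δh = αQ/(ρcₚ) = 1.3×10⁻⁴ × 6.667×10⁸ / (1025 × 3940) ≈ 0.021461 m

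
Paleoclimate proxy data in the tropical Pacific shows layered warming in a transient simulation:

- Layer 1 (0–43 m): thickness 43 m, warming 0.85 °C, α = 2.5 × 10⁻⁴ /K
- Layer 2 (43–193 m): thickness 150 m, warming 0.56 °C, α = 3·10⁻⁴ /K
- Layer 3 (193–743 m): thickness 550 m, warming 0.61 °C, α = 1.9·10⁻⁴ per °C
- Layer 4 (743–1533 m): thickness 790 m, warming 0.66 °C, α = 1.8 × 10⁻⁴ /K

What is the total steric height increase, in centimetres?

Δh ≈ 19.2 cm

Layer 1: 2.5×10⁻⁴ × 0.85 × 43 = 0.0091375 m
Layer 2: 150 × 0.56 × 3×10⁻⁴ = 0.02520 m
1.9×10⁻⁴ × 0.61 × 550 = 0.063745 m
Layer 4: 790 × 0.66 × 1.8×10⁻⁴ = 0.093852 m
Δh = 0.0091375 + 0.02520 + 0.063745 + 0.093852 = 0.1919345 m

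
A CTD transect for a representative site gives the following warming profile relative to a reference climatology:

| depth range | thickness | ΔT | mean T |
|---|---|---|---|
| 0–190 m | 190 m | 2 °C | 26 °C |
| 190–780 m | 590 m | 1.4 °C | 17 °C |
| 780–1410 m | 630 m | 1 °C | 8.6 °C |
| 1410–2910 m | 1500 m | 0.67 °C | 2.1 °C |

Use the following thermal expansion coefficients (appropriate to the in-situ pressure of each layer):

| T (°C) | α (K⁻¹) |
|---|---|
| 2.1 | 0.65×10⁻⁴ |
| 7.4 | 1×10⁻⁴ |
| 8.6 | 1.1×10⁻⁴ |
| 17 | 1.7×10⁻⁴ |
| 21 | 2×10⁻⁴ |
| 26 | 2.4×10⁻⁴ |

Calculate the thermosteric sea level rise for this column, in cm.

Δh ≈ 36.6 cm

Layer 1 at 26 °C → α = 2.4×10⁻⁴ K⁻¹
Layer 2 at 17 °C → α = 1.7×10⁻⁴ K⁻¹
Layer 3 at 8.6 °C → α = 1.1×10⁻⁴ K⁻¹
Layer 4 at 2.1 °C → α = 0.65×10⁻⁴ K⁻¹
190 × 2 × 2.4×10⁻⁴ = 0.09120 m
Layer 2: 1.4 × 590 × 1.7×10⁻⁴ = 0.14042 m
1 × 630 × 1.1×10⁻⁴ = 0.06930 m
1410–2910 m: 1500 × 0.67 × 0.65×10⁻⁴ = 0.065325 m
Δh = 0.09120 + 0.14042 + 0.06930 + 0.065325 = 0.366245 m ≈ 36.6 cm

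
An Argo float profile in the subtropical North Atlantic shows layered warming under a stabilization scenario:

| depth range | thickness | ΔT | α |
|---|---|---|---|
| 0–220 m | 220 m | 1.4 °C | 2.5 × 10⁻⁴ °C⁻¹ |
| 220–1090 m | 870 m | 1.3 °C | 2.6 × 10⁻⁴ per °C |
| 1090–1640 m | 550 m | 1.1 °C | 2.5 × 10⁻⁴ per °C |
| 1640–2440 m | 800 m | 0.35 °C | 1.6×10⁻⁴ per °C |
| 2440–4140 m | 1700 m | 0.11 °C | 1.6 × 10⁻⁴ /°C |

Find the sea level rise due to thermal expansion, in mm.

Layer 1: 2.5×10⁻⁴ × 1.4 × 220 = 0.07700 m
220–1090 m: 1.3 × 2.6×10⁻⁴ × 870 = 0.29406 m
1090–1640 m: 1.1 × 550 × 2.5×10⁻⁴ = 0.15125 m
1640–2440 m: 0.35 × 1.6×10⁻⁴ × 800 = 0.04480 m
1700 × 0.11 × 1.6×10⁻⁴ = 0.02992 m
Δh = 0.07700 + 0.29406 + 0.15125 + 0.04480 + 0.02992 = 0.59703 m

597 mm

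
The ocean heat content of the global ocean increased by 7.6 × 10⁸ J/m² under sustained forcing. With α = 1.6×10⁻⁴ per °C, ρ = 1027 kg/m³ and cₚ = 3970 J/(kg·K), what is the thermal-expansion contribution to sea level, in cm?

Δh = αQ/(ρcₚ) = 1.6×10⁻⁴ × 7.6×10⁸ / (1027 × 3970) ≈ 0.029824 m

about 3.0 cm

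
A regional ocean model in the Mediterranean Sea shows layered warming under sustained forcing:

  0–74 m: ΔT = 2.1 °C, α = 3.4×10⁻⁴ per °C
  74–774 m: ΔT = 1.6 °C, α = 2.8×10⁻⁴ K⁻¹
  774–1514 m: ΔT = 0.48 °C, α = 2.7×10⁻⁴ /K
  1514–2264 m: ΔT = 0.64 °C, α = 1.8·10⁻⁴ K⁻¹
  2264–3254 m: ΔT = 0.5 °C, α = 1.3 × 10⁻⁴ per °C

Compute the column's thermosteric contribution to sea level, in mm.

Layer 1: 2.1 × 74 × 3.4×10⁻⁴ = 0.052836 m
700 × 1.6 × 2.8×10⁻⁴ = 0.31360 m
Layer 3: 2.7×10⁻⁴ × 740 × 0.48 = 0.095904 m
1514–2264 m: 1.8×10⁻⁴ × 0.64 × 750 = 0.08640 m
0.5 × 1.3×10⁻⁴ × 990 = 0.06435 m
Δh = 0.052836 + 0.31360 + 0.095904 + 0.08640 + 0.06435 = 0.61309 m ≈ 610 mm

610 mm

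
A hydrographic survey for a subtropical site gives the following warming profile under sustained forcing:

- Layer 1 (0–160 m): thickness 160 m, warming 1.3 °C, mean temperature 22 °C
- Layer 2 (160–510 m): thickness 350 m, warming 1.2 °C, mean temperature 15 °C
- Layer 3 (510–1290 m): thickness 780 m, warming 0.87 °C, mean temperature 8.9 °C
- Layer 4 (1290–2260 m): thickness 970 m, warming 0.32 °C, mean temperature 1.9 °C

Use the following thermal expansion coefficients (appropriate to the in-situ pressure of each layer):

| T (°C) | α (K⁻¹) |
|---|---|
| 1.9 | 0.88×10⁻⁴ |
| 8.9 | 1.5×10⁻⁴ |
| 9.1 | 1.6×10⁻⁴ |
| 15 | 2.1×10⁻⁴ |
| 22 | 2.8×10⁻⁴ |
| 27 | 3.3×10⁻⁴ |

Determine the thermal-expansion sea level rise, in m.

Layer 1 at 22 °C → α = 2.8×10⁻⁴ K⁻¹
Layer 2 at 15 °C → α = 2.1×10⁻⁴ K⁻¹
Layer 3 at 8.9 °C → α = 1.5×10⁻⁴ K⁻¹
Layer 4 at 1.9 °C → α = 0.88×10⁻⁴ K⁻¹
2.8×10⁻⁴ × 1.3 × 160 = 0.05824 m
2.1×10⁻⁴ × 1.2 × 350 = 0.08820 m
Layer 3: 1.5×10⁻⁴ × 780 × 0.87 = 0.10179 m
1290–2260 m: 0.88×10⁻⁴ × 0.32 × 970 = 0.0273152 m
Δh = 0.05824 + 0.08820 + 0.10179 + 0.0273152 = 0.2755452 m ≈ 0.276 m

Δh = 0.276 m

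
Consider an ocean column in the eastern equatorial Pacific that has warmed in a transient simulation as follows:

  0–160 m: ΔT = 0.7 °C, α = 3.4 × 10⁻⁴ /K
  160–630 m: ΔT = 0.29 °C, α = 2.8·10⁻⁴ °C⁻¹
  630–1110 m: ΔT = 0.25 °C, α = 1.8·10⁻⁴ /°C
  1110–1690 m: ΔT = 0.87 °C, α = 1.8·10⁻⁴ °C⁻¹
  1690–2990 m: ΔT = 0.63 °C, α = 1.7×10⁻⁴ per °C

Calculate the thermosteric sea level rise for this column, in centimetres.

Layer 1: 3.4×10⁻⁴ × 0.7 × 160 = 0.03808 m
Layer 2: 470 × 2.8×10⁻⁴ × 0.29 = 0.038164 m
630–1110 m: 0.25 × 1.8×10⁻⁴ × 480 = 0.02160 m
Layer 4: 0.87 × 580 × 1.8×10⁻⁴ = 0.090828 m
1.7×10⁻⁴ × 1300 × 0.63 = 0.13923 m
Δh = 0.03808 + 0.038164 + 0.02160 + 0.090828 + 0.13923 = 0.327902 m

32.8 cm of thermosteric rise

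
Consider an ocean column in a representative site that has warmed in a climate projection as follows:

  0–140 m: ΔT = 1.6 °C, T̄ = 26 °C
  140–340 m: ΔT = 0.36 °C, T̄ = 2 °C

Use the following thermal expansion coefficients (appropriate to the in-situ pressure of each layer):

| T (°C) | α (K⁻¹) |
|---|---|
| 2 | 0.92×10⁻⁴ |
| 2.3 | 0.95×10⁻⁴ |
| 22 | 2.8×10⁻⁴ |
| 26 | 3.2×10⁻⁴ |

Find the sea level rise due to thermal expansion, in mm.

Layer 1 at 26 °C → α = 3.2×10⁻⁴ K⁻¹
Layer 2 at 2 °C → α = 0.92×10⁻⁴ K⁻¹
0–140 m: 140 × 1.6 × 3.2×10⁻⁴ = 0.07168 m
0.36 × 200 × 0.92×10⁻⁴ = 0.006624 m
Δh = 0.07168 + 0.006624 = 0.078304 m

Δh ≈ 78 mm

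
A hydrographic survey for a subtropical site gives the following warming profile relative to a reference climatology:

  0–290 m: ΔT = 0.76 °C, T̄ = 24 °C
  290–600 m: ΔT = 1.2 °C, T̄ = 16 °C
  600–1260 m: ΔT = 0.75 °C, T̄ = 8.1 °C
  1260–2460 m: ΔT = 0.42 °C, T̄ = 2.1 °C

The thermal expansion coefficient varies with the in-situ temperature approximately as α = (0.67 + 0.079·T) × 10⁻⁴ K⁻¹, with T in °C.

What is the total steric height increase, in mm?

Δh ≈ 235 mm

Layer 1: α = (0.67 + 0.079×24)×10⁻⁴ = 2.566×10⁻⁴ K⁻¹
Layer 2: α = (0.67 + 0.079×16)×10⁻⁴ = 1.934×10⁻⁴ K⁻¹
Layer 3: α = (0.67 + 0.079×8.1)×10⁻⁴ = 1.3099×10⁻⁴ K⁻¹
Layer 4: α = (0.67 + 0.079×2.1)×10⁻⁴ = 0.8359×10⁻⁴ K⁻¹
0–290 m: 2.566×10⁻⁴ × 290 × 0.76 = 0.05655464 m
290–600 m: 1.934×10⁻⁴ × 1.2 × 310 = 0.0719448 m
0.75 × 1.3099×10⁻⁴ × 660 = 0.06484005 m
Layer 4: 1200 × 0.42 × 0.8359×10⁻⁴ = 0.04212936 m
Δh = 0.05655464 + 0.0719448 + 0.06484005 + 0.04212936 = 0.23546885 m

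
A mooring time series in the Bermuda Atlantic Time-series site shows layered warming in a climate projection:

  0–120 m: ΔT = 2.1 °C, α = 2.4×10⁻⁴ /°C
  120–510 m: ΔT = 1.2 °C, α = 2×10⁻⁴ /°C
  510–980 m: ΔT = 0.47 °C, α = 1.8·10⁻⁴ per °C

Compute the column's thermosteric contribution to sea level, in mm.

190 mm of thermosteric rise

120 × 2.4×10⁻⁴ × 2.1 = 0.06048 m
120–510 m: 1.2 × 390 × 2×10⁻⁴ = 0.09360 m
1.8×10⁻⁴ × 470 × 0.47 = 0.039762 m
Δh = 0.06048 + 0.09360 + 0.039762 = 0.193842 m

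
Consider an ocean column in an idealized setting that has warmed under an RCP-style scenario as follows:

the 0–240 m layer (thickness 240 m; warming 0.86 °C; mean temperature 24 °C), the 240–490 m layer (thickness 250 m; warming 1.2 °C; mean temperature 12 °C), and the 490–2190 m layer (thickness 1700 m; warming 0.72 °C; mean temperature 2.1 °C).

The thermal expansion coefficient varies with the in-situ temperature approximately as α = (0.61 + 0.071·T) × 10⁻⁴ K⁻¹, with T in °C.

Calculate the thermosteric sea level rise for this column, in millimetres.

Layer 1: α = (0.61 + 0.071×24)×10⁻⁴ = 2.314×10⁻⁴ K⁻¹
Layer 2: α = (0.61 + 0.071×12)×10⁻⁴ = 1.462×10⁻⁴ K⁻¹
Layer 3: α = (0.61 + 0.071×2.1)×10⁻⁴ = 0.7591×10⁻⁴ K⁻¹
0–240 m: 240 × 0.86 × 2.314×10⁻⁴ = 0.04776096 m
1.2 × 1.462×10⁻⁴ × 250 = 0.04386 m
Layer 3: 0.72 × 0.7591×10⁻⁴ × 1700 = 0.09291384 m
Δh = 0.04776096 + 0.04386 + 0.09291384 = 0.1845348 m

185 mm of thermosteric rise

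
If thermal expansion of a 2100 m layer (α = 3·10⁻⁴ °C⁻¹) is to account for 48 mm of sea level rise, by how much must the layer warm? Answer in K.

ΔT ≈ 0.0762 K

ΔT = Δh/(αH) = 0.048 / (3×10⁻⁴ × 2100) ≈ 0.07619 K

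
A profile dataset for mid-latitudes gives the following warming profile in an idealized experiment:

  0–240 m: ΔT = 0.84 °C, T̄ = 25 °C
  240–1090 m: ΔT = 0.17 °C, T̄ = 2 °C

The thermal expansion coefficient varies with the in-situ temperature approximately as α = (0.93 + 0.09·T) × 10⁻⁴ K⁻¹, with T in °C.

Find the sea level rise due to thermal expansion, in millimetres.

Layer 1: α = (0.93 + 0.09×25)×10⁻⁴ = 3.18×10⁻⁴ K⁻¹
Layer 2: α = (0.93 + 0.09×2)×10⁻⁴ = 1.11×10⁻⁴ K⁻¹
Layer 1: 3.18×10⁻⁴ × 0.84 × 240 = 0.0641088 m
240–1090 m: 0.17 × 850 × 1.11×10⁻⁴ = 0.0160395 m
Δh = 0.0641088 + 0.0160395 = 0.0801483 m ≈ 80.1 mm

about 80.1 mm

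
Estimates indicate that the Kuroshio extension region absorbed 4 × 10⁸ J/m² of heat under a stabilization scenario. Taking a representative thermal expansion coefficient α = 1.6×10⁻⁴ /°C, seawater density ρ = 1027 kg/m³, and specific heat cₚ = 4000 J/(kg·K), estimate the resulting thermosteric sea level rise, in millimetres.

15.6 mm

Δh = αQ/(ρcₚ) = 1.6×10⁻⁴ × 4×10⁸ / (1027 × 4000) ≈ 0.015579 m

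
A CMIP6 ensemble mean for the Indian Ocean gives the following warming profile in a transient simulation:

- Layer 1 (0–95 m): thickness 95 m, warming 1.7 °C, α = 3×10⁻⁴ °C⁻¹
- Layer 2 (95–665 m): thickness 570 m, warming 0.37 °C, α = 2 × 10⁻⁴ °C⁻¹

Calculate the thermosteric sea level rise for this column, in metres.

Layer 1: 95 × 3×10⁻⁴ × 1.7 = 0.04845 m
Layer 2: 2×10⁻⁴ × 0.37 × 570 = 0.04218 m
Δh = 0.04845 + 0.04218 = 0.09063 m

0.091 m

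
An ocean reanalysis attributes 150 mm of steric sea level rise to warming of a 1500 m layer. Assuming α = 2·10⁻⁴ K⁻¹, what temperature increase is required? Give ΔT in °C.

ΔT = Δh/(αH) = 0.15 / (2×10⁻⁴ × 1500) = 0.5000 °C

ΔT ≈ 0.500 °C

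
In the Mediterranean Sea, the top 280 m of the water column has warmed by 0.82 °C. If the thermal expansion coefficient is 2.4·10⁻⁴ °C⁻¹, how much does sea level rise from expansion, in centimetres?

5.5 cm of thermosteric rise

Δh = αΔT·H = 2.4×10⁻⁴ × 0.82 × 280 = 0.055104 m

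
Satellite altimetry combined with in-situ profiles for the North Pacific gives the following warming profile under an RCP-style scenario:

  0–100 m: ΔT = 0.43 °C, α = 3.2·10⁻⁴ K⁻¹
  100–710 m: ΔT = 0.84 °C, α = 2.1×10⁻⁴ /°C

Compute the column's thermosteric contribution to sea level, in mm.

Δh ≈ 121 mm

0–100 m: 3.2×10⁻⁴ × 0.43 × 100 = 0.01376 m
100–710 m: 610 × 0.84 × 2.1×10⁻⁴ = 0.107604 m
Δh = 0.01376 + 0.107604 = 0.121364 m ≈ 121 mm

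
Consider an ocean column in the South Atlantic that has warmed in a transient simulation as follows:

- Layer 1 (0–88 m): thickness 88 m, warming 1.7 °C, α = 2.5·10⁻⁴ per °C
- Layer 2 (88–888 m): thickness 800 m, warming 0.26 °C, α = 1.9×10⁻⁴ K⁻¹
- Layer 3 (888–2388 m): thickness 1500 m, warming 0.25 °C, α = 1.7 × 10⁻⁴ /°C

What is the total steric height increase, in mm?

Layer 1: 1.7 × 88 × 2.5×10⁻⁴ = 0.03740 m
Layer 2: 1.9×10⁻⁴ × 0.26 × 800 = 0.03952 m
888–2388 m: 1.7×10⁻⁴ × 0.25 × 1500 = 0.06375 m
Δh = 0.03740 + 0.03952 + 0.06375 = 0.14067 m ≈ 140 mm

Δh ≈ 140 mm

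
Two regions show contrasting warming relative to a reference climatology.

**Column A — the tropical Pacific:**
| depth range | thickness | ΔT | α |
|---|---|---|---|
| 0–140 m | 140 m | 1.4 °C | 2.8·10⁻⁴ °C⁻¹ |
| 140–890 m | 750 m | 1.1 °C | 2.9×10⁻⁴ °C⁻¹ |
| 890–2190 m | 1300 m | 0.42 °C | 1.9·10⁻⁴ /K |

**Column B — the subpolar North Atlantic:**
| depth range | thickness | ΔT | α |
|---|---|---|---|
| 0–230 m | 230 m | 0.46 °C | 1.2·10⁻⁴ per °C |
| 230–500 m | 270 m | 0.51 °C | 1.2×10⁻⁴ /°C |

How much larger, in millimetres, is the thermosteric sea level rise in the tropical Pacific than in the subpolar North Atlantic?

Δh_A − Δh_B ≈ 370 mm

A 0–140 m: 140 × 1.4 × 2.8×10⁻⁴ = 0.05488 m
A Layer 2: 750 × 2.9×10⁻⁴ × 1.1 = 0.23925 m
A 1300 × 1.9×10⁻⁴ × 0.42 = 0.10374 m
A total: 0.39787 m
B 230 × 1.2×10⁻⁴ × 0.46 = 0.012696 m
B 230–500 m: 270 × 1.2×10⁻⁴ × 0.51 = 0.016524 m
B total: 0.02922 m
Difference: 0.39787 − 0.02922 = 0.36865 m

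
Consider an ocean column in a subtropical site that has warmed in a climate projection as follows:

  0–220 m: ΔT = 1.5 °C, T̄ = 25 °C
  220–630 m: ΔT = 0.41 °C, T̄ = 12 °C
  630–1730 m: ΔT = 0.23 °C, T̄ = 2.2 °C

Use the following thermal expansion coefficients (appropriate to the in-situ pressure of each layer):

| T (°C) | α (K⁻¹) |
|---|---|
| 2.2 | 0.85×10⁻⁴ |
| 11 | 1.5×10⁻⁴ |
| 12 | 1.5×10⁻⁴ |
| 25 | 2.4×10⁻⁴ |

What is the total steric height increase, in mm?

126 mm

Layer 1 at 25 °C → α = 2.4×10⁻⁴ K⁻¹
Layer 2 at 12 °C → α = 1.5×10⁻⁴ K⁻¹
Layer 3 at 2.2 °C → α = 0.85×10⁻⁴ K⁻¹
1.5 × 220 × 2.4×10⁻⁴ = 0.07920 m
Layer 2: 410 × 0.41 × 1.5×10⁻⁴ = 0.025215 m
630–1730 m: 1100 × 0.23 × 0.85×10⁻⁴ = 0.021505 m
Δh = 0.07920 + 0.025215 + 0.021505 = 0.12592 m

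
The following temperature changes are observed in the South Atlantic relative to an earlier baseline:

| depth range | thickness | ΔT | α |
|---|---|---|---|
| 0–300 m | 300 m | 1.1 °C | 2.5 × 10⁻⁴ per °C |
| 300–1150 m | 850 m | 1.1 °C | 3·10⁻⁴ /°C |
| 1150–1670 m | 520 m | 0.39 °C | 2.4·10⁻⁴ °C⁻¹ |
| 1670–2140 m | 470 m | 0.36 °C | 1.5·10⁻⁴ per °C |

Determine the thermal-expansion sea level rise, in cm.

Layer 1: 2.5×10⁻⁴ × 300 × 1.1 = 0.08250 m
3×10⁻⁴ × 850 × 1.1 = 0.28050 m
0.39 × 2.4×10⁻⁴ × 520 = 0.048672 m
1.5×10⁻⁴ × 470 × 0.36 = 0.02538 m
Δh = 0.08250 + 0.28050 + 0.048672 + 0.02538 = 0.437052 m ≈ 43.7 cm

43.7 cm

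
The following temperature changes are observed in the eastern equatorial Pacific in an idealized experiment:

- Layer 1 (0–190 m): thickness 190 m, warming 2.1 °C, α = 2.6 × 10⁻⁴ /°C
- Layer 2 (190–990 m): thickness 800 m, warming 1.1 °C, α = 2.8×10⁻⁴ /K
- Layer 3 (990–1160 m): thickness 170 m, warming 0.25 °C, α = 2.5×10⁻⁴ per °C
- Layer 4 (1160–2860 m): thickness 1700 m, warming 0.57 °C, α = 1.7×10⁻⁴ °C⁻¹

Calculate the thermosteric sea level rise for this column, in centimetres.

Δh ≈ 52.5 cm

0–190 m: 2.6×10⁻⁴ × 190 × 2.1 = 0.10374 m
Layer 2: 2.8×10⁻⁴ × 1.1 × 800 = 0.24640 m
990–1160 m: 170 × 2.5×10⁻⁴ × 0.25 = 0.010625 m
1.7×10⁻⁴ × 0.57 × 1700 = 0.16473 m
Δh = 0.10374 + 0.24640 + 0.010625 + 0.16473 = 0.525495 m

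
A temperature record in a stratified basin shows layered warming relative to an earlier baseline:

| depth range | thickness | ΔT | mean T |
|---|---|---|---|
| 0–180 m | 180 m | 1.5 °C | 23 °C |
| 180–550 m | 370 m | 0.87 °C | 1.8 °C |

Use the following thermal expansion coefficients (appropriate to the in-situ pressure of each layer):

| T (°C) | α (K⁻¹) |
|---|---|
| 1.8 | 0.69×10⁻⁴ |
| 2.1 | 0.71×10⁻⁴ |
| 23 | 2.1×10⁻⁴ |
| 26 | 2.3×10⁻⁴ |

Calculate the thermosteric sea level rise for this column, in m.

Layer 1 at 23 °C → α = 2.1×10⁻⁴ K⁻¹
Layer 2 at 1.8 °C → α = 0.69×10⁻⁴ K⁻¹
1.5 × 2.1×10⁻⁴ × 180 = 0.05670 m
370 × 0.69×10⁻⁴ × 0.87 = 0.0222111 m
Δh = 0.05670 + 0.0222111 = 0.0789111 m

0.0789 m of thermosteric rise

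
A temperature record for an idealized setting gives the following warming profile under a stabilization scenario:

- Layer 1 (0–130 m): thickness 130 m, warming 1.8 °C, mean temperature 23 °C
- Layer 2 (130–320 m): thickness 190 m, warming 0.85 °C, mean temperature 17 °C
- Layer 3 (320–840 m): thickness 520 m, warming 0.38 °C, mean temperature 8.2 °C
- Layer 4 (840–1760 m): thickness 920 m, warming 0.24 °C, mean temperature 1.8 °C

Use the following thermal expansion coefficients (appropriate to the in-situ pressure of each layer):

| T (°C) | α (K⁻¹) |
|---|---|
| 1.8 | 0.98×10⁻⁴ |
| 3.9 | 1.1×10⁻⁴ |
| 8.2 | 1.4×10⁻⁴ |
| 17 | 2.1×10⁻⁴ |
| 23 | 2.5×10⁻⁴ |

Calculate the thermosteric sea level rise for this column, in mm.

Δh = 142 mm

Layer 1 at 23 °C → α = 2.5×10⁻⁴ K⁻¹
Layer 2 at 17 °C → α = 2.1×10⁻⁴ K⁻¹
Layer 3 at 8.2 °C → α = 1.4×10⁻⁴ K⁻¹
Layer 4 at 1.8 °C → α = 0.98×10⁻⁴ K⁻¹
Layer 1: 1.8 × 130 × 2.5×10⁻⁴ = 0.05850 m
190 × 0.85 × 2.1×10⁻⁴ = 0.033915 m
1.4×10⁻⁴ × 0.38 × 520 = 0.027664 m
Layer 4: 0.24 × 920 × 0.98×10⁻⁴ = 0.0216384 m
Δh = 0.05850 + 0.033915 + 0.027664 + 0.0216384 = 0.1417174 m ≈ 142 mm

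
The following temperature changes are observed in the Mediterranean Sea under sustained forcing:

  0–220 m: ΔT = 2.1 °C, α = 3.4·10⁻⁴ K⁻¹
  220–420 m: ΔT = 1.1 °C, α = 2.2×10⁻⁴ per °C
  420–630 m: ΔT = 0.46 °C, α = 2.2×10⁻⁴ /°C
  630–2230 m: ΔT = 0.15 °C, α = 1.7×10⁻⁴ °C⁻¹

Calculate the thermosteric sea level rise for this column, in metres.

Δh = 0.268 m

Layer 1: 2.1 × 220 × 3.4×10⁻⁴ = 0.15708 m
Layer 2: 2.2×10⁻⁴ × 1.1 × 200 = 0.04840 m
Layer 3: 210 × 0.46 × 2.2×10⁻⁴ = 0.021252 m
Layer 4: 1.7×10⁻⁴ × 1600 × 0.15 = 0.04080 m
Δh = 0.15708 + 0.04840 + 0.021252 + 0.04080 = 0.267532 m ≈ 0.268 m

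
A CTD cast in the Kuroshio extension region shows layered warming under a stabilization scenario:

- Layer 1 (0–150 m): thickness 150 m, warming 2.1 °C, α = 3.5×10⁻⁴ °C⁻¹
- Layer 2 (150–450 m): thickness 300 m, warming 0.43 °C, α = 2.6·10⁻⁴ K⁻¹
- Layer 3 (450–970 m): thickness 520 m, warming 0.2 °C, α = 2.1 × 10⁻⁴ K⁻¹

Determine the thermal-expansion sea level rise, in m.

0.17 m of thermosteric rise

Layer 1: 3.5×10⁻⁴ × 150 × 2.1 = 0.11025 m
150–450 m: 0.43 × 2.6×10⁻⁴ × 300 = 0.03354 m
450–970 m: 520 × 2.1×10⁻⁴ × 0.2 = 0.02184 m
Δh = 0.11025 + 0.03354 + 0.02184 = 0.16563 m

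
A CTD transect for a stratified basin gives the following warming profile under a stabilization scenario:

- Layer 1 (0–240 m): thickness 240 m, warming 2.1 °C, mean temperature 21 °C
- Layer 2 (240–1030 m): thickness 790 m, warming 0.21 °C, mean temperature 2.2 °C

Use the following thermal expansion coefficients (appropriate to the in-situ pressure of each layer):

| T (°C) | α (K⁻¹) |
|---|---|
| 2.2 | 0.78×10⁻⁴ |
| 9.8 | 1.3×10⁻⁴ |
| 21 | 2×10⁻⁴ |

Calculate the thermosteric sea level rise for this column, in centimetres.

Layer 1 at 21 °C → α = 2×10⁻⁴ K⁻¹
Layer 2 at 2.2 °C → α = 0.78×10⁻⁴ K⁻¹
2×10⁻⁴ × 240 × 2.1 = 0.10080 m
240–1030 m: 790 × 0.21 × 0.78×10⁻⁴ = 0.0129402 m
Δh = 0.10080 + 0.0129402 = 0.1137402 m ≈ 11 cm

Δh = 11 cm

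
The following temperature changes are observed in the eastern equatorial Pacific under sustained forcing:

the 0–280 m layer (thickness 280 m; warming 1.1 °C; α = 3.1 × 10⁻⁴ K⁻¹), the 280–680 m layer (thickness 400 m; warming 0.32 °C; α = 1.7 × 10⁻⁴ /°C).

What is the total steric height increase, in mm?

3.1×10⁻⁴ × 1.1 × 280 = 0.09548 m
400 × 0.32 × 1.7×10⁻⁴ = 0.02176 m
Δh = 0.09548 + 0.02176 = 0.11724 m

Δh = 117 mm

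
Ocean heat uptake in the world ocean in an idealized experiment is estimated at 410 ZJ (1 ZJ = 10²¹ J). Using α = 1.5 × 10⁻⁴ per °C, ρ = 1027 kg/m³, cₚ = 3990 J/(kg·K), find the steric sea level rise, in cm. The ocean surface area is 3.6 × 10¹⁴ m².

Per unit area: Q = 410×10²¹ / (3.6×10¹⁴) ≈ 1.139×10⁹ J/m²
Δh = αQ/(ρcₚ) = 1.5×10⁻⁴ × 1.139×10⁹ / (1027 × 3990) ≈ 0.041694 m

Δh ≈ 4.17 cm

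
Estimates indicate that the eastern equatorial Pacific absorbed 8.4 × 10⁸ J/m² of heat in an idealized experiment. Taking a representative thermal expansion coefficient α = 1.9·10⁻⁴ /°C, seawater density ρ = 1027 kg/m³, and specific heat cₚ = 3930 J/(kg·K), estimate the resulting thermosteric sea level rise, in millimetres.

about 40 mm

Δh = αQ/(ρcₚ) = 1.9×10⁻⁴ × 8.4×10⁸ / (1027 × 3930) ≈ 0.039543 m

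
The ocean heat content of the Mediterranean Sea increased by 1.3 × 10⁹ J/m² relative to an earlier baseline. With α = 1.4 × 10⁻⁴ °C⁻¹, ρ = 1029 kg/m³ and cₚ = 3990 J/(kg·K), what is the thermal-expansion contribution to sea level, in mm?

44.3 mm of thermosteric rise

Δh = αQ/(ρcₚ) = 1.4×10⁻⁴ × 1.3×10⁹ / (1029 × 3990) ≈ 0.044329 m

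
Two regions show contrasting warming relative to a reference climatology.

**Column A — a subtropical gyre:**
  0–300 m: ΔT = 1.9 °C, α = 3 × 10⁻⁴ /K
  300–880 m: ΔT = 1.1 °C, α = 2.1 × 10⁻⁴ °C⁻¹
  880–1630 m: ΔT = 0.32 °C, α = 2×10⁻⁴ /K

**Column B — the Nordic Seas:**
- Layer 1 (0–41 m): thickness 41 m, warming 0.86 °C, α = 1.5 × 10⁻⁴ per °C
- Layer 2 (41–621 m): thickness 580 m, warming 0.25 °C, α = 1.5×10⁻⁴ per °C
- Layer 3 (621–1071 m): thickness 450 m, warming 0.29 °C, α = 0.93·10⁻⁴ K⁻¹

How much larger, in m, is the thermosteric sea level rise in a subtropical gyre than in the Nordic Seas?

A 3×10⁻⁴ × 1.9 × 300 = 0.17100 m
A Layer 2: 580 × 1.1 × 2.1×10⁻⁴ = 0.13398 m
A 0.32 × 750 × 2×10⁻⁴ = 0.04800 m
A total: 0.35298 m
B 0–41 m: 41 × 0.86 × 1.5×10⁻⁴ = 0.005289 m
B 1.5×10⁻⁴ × 580 × 0.25 = 0.02175 m
B Layer 3: 0.93×10⁻⁴ × 0.29 × 450 = 0.0121365 m
B total: 0.0391755 m
Difference: 0.35298 − 0.0391755 = 0.3138045 m

0.31 m larger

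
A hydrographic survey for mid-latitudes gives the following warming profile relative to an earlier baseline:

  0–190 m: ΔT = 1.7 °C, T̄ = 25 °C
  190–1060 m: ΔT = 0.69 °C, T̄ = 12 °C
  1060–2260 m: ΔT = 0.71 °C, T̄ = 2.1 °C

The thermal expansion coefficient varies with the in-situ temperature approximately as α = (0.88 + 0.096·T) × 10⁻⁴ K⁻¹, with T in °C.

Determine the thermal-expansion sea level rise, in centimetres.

32.0 cm of thermosteric rise

Layer 1: α = (0.88 + 0.096×25)×10⁻⁴ = 3.28×10⁻⁴ K⁻¹
Layer 2: α = (0.88 + 0.096×12)×10⁻⁴ = 2.032×10⁻⁴ K⁻¹
Layer 3: α = (0.88 + 0.096×2.1)×10⁻⁴ = 1.0816×10⁻⁴ K⁻¹
Layer 1: 190 × 1.7 × 3.28×10⁻⁴ = 0.105944 m
Layer 2: 0.69 × 870 × 2.032×10⁻⁴ = 0.12198096 m
Layer 3: 0.71 × 1200 × 1.0816×10⁻⁴ = 0.09215232 m
Δh = 0.105944 + 0.12198096 + 0.09215232 = 0.32007728 m ≈ 32.0 cm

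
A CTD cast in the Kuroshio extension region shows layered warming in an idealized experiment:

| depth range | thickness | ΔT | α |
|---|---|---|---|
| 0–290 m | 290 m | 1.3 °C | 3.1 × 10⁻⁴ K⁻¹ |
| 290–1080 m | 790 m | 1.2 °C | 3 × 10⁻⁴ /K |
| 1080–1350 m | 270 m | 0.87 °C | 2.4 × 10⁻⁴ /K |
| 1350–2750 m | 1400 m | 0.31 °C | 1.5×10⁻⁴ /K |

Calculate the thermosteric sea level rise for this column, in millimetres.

Δh = 523 mm

Layer 1: 1.3 × 3.1×10⁻⁴ × 290 = 0.11687 m
3×10⁻⁴ × 1.2 × 790 = 0.28440 m
0.87 × 270 × 2.4×10⁻⁴ = 0.056376 m
Layer 4: 1.5×10⁻⁴ × 1400 × 0.31 = 0.06510 m
Δh = 0.11687 + 0.28440 + 0.056376 + 0.06510 = 0.522746 m ≈ 523 mm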